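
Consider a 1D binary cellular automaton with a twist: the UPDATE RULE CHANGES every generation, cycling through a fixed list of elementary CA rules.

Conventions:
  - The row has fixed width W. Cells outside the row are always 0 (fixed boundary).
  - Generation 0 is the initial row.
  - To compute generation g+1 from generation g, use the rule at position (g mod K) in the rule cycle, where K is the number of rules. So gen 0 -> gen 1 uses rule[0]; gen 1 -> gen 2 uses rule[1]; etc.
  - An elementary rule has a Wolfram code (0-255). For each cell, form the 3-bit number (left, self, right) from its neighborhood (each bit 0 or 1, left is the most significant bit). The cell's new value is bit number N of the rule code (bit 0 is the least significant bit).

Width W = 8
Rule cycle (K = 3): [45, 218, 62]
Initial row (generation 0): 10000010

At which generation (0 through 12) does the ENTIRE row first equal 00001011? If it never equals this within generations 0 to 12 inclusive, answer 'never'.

Gen 0: 10000010
Gen 1 (rule 45): 10111010
Gen 2 (rule 218): 00111001
Gen 3 (rule 62): 01100111
Gen 4 (rule 45): 01000100
Gen 5 (rule 218): 10101010
Gen 6 (rule 62): 11111111
Gen 7 (rule 45): 10000000
Gen 8 (rule 218): 01000000
Gen 9 (rule 62): 11100000
Gen 10 (rule 45): 10001111
Gen 11 (rule 218): 01011111
Gen 12 (rule 62): 11110000

Answer: never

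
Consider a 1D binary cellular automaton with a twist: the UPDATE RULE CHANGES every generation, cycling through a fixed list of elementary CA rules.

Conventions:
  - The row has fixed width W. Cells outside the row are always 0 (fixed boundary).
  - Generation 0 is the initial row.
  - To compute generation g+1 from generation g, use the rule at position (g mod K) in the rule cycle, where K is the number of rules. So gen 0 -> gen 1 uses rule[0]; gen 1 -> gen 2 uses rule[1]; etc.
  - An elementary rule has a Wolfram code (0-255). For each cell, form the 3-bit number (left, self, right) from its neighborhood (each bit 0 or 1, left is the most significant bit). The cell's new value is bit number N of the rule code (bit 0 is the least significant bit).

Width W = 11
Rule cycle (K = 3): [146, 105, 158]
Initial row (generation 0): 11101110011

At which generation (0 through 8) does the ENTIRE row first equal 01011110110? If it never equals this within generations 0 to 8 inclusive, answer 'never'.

Answer: 4

Derivation:
Gen 0: 11101110011
Gen 1 (rule 146): 01000101100
Gen 2 (rule 105): 00010011101
Gen 3 (rule 158): 00111111001
Gen 4 (rule 146): 01011110110
Gen 5 (rule 105): 00110011110
Gen 6 (rule 158): 01101111101
Gen 7 (rule 146): 10000111000
Gen 8 (rule 105): 00110101011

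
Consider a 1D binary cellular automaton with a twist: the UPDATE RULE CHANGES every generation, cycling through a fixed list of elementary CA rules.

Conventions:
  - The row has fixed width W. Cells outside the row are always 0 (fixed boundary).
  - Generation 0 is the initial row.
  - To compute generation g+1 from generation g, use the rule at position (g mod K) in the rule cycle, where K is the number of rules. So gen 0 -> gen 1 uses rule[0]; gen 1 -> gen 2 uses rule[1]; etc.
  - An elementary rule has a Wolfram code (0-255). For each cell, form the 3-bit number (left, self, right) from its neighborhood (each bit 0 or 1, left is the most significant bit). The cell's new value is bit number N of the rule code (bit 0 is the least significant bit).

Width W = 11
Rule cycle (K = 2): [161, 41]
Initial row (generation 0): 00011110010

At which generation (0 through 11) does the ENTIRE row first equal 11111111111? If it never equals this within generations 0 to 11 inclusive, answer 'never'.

Gen 0: 00011110010
Gen 1 (rule 161): 11001100000
Gen 2 (rule 41): 10001001111
Gen 3 (rule 161): 00100000110
Gen 4 (rule 41): 10001110100
Gen 5 (rule 161): 00100101001
Gen 6 (rule 41): 10000010000
Gen 7 (rule 161): 00111000111
Gen 8 (rule 41): 10100010100
Gen 9 (rule 161): 01001001001
Gen 10 (rule 41): 00000000000
Gen 11 (rule 161): 11111111111

Answer: 11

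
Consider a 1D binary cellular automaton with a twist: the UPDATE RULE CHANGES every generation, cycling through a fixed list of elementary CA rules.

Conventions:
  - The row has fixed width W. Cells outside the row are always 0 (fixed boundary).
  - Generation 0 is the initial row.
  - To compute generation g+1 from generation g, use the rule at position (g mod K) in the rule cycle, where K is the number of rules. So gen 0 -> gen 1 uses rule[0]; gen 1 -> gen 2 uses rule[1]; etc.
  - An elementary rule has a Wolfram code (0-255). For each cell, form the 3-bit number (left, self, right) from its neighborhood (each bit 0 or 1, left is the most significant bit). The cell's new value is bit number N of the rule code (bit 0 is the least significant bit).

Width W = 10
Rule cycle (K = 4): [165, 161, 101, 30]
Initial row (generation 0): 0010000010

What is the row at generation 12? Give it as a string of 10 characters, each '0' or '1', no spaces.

Answer: 1010001101

Derivation:
Gen 0: 0010000010
Gen 1 (rule 165): 1010111010
Gen 2 (rule 161): 0101010100
Gen 3 (rule 101): 0111111101
Gen 4 (rule 30): 1100000001
Gen 5 (rule 165): 0001111101
Gen 6 (rule 161): 1100111010
Gen 7 (rule 101): 0100001110
Gen 8 (rule 30): 1110011001
Gen 9 (rule 165): 0100000001
Gen 10 (rule 161): 0001111100
Gen 11 (rule 101): 1100000101
Gen 12 (rule 30): 1010001101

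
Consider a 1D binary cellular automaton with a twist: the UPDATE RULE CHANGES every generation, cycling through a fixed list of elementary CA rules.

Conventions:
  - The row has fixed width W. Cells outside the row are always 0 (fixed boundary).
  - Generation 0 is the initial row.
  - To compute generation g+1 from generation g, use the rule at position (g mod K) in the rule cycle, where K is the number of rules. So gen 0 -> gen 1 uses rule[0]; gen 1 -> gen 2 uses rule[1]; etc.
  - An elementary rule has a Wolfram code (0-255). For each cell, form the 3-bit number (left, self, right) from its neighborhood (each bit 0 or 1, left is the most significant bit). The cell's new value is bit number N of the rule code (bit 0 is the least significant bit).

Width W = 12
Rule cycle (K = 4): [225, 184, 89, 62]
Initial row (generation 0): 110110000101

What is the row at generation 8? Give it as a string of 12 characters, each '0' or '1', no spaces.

Gen 0: 110110000101
Gen 1 (rule 225): 011010110010
Gen 2 (rule 184): 010101101001
Gen 3 (rule 89): 000001100100
Gen 4 (rule 62): 000011011110
Gen 5 (rule 225): 111001101110
Gen 6 (rule 184): 110101011101
Gen 7 (rule 89): 110000010100
Gen 8 (rule 62): 101000111110

Answer: 101000111110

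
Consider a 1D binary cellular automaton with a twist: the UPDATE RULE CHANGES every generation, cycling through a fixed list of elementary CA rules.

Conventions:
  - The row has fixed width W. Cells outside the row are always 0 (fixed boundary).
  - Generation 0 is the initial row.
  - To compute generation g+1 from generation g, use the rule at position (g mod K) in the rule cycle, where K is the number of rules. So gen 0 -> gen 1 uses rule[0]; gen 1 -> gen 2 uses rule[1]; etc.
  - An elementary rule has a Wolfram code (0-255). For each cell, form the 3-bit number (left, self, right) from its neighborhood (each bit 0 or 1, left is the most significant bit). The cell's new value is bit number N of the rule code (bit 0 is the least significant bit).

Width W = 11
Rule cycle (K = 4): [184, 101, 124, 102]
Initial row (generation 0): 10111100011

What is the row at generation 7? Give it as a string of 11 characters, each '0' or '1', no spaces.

Answer: 11101111011

Derivation:
Gen 0: 10111100011
Gen 1 (rule 184): 01111010010
Gen 2 (rule 101): 00001110010
Gen 3 (rule 124): 00001011011
Gen 4 (rule 102): 00011101101
Gen 5 (rule 184): 00011011010
Gen 6 (rule 101): 11001101110
Gen 7 (rule 124): 11101111011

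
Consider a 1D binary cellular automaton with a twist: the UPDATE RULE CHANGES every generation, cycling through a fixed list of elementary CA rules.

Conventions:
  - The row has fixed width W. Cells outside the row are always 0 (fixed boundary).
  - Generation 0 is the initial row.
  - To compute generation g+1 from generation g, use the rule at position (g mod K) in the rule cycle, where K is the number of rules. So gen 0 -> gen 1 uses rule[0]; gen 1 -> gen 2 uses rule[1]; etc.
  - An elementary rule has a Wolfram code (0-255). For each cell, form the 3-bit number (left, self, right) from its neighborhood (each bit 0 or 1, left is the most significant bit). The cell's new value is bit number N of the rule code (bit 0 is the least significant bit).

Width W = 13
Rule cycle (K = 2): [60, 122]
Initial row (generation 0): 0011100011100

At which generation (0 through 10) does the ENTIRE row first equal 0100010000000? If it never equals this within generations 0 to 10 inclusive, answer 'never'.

Answer: 7

Derivation:
Gen 0: 0011100011100
Gen 1 (rule 60): 0010010010010
Gen 2 (rule 122): 0101101101101
Gen 3 (rule 60): 0111011011011
Gen 4 (rule 122): 1101111111111
Gen 5 (rule 60): 1011000000000
Gen 6 (rule 122): 0111100000000
Gen 7 (rule 60): 0100010000000
Gen 8 (rule 122): 1010101000000
Gen 9 (rule 60): 1111111100000
Gen 10 (rule 122): 1000000110000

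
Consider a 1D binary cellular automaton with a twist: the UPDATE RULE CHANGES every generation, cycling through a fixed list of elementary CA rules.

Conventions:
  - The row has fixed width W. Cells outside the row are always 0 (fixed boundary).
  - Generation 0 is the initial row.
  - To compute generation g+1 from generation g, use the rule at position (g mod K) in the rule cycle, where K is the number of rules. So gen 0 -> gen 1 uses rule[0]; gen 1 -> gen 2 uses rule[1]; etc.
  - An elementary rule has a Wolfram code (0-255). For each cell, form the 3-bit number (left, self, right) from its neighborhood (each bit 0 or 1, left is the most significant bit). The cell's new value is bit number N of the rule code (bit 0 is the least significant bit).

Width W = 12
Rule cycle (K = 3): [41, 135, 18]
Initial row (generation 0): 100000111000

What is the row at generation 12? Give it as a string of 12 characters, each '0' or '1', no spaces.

Gen 0: 100000111000
Gen 1 (rule 41): 001110100011
Gen 2 (rule 135): 110100101100
Gen 3 (rule 18): 000011000010
Gen 4 (rule 41): 111010011000
Gen 5 (rule 135): 010010100011
Gen 6 (rule 18): 101100010100
Gen 7 (rule 41): 011001001001
Gen 8 (rule 135): 100011011011
Gen 9 (rule 18): 010100000000
Gen 10 (rule 41): 001001111111
Gen 11 (rule 135): 111010111110
Gen 12 (rule 18): 000000000001

Answer: 000000000001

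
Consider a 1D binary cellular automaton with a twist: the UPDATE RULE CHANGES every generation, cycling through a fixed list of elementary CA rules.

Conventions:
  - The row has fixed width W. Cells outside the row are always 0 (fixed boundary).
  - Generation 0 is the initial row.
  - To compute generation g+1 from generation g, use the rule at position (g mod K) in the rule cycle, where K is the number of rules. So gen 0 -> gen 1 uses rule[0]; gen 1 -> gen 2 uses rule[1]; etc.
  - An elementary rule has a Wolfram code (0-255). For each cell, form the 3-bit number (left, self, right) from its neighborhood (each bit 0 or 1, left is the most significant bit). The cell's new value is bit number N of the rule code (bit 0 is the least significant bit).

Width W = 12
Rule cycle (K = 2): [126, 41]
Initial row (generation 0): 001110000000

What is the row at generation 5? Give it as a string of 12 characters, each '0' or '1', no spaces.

Answer: 110000001110

Derivation:
Gen 0: 001110000000
Gen 1 (rule 126): 011011000000
Gen 2 (rule 41): 010110011111
Gen 3 (rule 126): 111111110001
Gen 4 (rule 41): 100000000100
Gen 5 (rule 126): 110000001110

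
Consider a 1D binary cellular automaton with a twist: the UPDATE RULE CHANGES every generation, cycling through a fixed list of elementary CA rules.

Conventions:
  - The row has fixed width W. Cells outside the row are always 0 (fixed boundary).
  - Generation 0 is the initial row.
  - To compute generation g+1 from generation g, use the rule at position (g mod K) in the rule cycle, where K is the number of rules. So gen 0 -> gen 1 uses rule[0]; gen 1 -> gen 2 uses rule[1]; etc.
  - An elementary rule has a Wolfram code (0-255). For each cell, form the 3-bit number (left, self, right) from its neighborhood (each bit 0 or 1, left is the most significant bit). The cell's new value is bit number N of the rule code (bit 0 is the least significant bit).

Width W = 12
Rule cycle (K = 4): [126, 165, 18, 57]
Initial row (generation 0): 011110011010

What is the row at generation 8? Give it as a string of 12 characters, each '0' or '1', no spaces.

Gen 0: 011110011010
Gen 1 (rule 126): 110011111111
Gen 2 (rule 165): 000001111110
Gen 3 (rule 18): 000010000001
Gen 4 (rule 57): 111001111100
Gen 5 (rule 126): 101111000110
Gen 6 (rule 165): 110110010000
Gen 7 (rule 18): 000001101000
Gen 8 (rule 57): 111101010111

Answer: 111101010111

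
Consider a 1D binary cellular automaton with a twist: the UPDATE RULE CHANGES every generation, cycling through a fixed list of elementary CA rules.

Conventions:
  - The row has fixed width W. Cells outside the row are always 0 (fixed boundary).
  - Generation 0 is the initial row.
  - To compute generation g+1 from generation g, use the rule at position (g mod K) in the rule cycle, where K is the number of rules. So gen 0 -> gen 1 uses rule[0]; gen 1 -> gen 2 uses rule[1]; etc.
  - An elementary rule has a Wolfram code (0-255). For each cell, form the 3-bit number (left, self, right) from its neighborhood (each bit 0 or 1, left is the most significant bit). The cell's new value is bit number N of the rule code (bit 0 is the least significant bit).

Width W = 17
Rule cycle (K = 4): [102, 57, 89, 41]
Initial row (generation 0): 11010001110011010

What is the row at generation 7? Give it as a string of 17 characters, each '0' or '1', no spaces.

Gen 0: 11010001110011010
Gen 1 (rule 102): 01110010010101110
Gen 2 (rule 57): 01001001001011001
Gen 3 (rule 89): 00100100100011100
Gen 4 (rule 41): 10000000001010001
Gen 5 (rule 102): 10000000011110011
Gen 6 (rule 57): 01111111010001010
Gen 7 (rule 89): 01000001001100001

Answer: 01000001001100001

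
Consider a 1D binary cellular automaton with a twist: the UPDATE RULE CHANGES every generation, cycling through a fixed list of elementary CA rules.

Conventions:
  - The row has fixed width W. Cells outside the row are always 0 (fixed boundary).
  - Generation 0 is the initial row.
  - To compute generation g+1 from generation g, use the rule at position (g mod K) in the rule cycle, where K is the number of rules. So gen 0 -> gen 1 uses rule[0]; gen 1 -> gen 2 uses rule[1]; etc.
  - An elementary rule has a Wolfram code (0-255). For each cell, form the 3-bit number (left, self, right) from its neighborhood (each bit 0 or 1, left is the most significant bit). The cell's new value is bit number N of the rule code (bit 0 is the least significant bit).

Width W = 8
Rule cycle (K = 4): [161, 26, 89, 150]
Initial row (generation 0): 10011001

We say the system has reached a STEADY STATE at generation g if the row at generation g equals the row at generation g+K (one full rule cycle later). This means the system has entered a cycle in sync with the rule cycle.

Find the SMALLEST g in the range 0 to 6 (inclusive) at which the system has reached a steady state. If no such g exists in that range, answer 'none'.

Gen 0: 10011001
Gen 1 (rule 161): 00000000
Gen 2 (rule 26): 00000000
Gen 3 (rule 89): 11111111
Gen 4 (rule 150): 01111110
Gen 5 (rule 161): 00111100
Gen 6 (rule 26): 01100010
Gen 7 (rule 89): 01111001
Gen 8 (rule 150): 10110111
Gen 9 (rule 161): 01001010
Gen 10 (rule 26): 10110001

Answer: none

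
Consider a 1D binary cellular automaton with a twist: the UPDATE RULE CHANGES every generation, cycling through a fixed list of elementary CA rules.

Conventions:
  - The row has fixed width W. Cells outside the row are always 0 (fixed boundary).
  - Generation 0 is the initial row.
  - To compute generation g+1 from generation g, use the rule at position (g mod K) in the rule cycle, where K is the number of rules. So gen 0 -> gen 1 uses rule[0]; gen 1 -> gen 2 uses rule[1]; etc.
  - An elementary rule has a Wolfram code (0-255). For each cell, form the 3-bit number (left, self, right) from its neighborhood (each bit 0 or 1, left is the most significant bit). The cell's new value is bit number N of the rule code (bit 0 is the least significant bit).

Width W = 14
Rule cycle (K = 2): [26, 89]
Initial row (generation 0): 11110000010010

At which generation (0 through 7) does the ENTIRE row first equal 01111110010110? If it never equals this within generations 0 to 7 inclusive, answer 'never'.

Gen 0: 11110000010010
Gen 1 (rule 26): 10001000101101
Gen 2 (rule 89): 01100110001100
Gen 3 (rule 26): 11011101011010
Gen 4 (rule 89): 11010100011001
Gen 5 (rule 26): 10000010110110
Gen 6 (rule 89): 01111000110111
Gen 7 (rule 26): 11000101100100

Answer: never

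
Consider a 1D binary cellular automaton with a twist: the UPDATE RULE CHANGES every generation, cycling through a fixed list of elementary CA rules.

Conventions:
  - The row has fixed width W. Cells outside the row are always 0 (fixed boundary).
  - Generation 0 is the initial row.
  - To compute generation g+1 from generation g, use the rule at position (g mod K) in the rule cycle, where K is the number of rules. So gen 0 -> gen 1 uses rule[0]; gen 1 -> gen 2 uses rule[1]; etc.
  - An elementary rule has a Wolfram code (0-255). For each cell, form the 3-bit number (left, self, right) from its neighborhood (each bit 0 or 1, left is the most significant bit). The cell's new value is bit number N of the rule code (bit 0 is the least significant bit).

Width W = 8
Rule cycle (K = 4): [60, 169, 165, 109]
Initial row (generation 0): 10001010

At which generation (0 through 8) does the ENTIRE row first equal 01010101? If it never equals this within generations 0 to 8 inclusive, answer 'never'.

Gen 0: 10001010
Gen 1 (rule 60): 11001111
Gen 2 (rule 169): 10001110
Gen 3 (rule 165): 10100100
Gen 4 (rule 109): 11100101
Gen 5 (rule 60): 10010111
Gen 6 (rule 169): 00001110
Gen 7 (rule 165): 11100100
Gen 8 (rule 109): 10100101

Answer: never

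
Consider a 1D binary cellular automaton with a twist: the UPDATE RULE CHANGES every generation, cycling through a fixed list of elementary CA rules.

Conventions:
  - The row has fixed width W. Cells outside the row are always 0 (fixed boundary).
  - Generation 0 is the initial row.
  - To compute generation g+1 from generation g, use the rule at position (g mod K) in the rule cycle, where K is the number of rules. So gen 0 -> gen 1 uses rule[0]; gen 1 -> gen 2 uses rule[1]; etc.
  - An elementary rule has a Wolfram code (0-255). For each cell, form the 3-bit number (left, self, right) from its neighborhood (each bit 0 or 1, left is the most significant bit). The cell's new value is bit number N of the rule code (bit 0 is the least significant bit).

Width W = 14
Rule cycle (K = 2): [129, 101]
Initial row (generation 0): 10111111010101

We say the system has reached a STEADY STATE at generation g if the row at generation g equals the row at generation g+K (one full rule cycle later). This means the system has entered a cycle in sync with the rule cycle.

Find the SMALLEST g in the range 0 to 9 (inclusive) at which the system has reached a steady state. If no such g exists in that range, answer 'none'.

Gen 0: 10111111010101
Gen 1 (rule 129): 00011110000000
Gen 2 (rule 101): 11000010111111
Gen 3 (rule 129): 00011000011110
Gen 4 (rule 101): 11001011000010
Gen 5 (rule 129): 00000000011000
Gen 6 (rule 101): 11111111001011
Gen 7 (rule 129): 01111110000000
Gen 8 (rule 101): 00000010111111
Gen 9 (rule 129): 11111000011110
Gen 10 (rule 101): 00001011000010
Gen 11 (rule 129): 11100000011000

Answer: none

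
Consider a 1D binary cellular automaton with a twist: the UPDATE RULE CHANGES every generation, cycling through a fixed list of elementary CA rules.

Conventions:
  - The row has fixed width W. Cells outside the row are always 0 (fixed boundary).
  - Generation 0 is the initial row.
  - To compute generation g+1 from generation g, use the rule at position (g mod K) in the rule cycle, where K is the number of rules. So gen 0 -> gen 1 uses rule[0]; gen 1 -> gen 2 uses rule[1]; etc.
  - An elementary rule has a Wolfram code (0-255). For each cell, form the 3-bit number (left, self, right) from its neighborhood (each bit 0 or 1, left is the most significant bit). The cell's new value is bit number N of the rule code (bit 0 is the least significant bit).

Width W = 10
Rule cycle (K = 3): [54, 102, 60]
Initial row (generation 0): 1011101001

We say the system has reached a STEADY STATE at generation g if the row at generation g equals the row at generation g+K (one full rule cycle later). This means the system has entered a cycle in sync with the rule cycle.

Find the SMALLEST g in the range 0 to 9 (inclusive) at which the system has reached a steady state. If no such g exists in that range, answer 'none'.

Answer: none

Derivation:
Gen 0: 1011101001
Gen 1 (rule 54): 1100011111
Gen 2 (rule 102): 0100100001
Gen 3 (rule 60): 0110110001
Gen 4 (rule 54): 1001001011
Gen 5 (rule 102): 1011011101
Gen 6 (rule 60): 1110110011
Gen 7 (rule 54): 0001001100
Gen 8 (rule 102): 0011010100
Gen 9 (rule 60): 0010111110
Gen 10 (rule 54): 0111000001
Gen 11 (rule 102): 1001000011
Gen 12 (rule 60): 1101100010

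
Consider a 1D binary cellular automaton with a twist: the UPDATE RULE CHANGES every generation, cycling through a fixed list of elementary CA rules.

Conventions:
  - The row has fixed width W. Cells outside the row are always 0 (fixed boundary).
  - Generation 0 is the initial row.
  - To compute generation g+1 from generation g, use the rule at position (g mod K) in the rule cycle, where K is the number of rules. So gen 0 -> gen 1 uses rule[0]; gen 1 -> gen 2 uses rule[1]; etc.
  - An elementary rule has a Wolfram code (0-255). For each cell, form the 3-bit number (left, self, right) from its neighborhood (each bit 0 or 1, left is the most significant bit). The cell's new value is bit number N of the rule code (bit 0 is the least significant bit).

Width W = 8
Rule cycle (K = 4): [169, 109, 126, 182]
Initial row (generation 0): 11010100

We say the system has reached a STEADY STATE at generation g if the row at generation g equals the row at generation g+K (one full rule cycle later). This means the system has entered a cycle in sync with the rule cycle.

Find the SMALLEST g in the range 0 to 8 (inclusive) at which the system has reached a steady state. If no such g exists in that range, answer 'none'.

Gen 0: 11010100
Gen 1 (rule 169): 10101001
Gen 2 (rule 109): 11111001
Gen 3 (rule 126): 10001111
Gen 4 (rule 182): 11010110
Gen 5 (rule 169): 10101100
Gen 6 (rule 109): 11111101
Gen 7 (rule 126): 10000111
Gen 8 (rule 182): 11001010
Gen 9 (rule 169): 10000100
Gen 10 (rule 109): 10110101
Gen 11 (rule 126): 11111111
Gen 12 (rule 182): 01111110

Answer: none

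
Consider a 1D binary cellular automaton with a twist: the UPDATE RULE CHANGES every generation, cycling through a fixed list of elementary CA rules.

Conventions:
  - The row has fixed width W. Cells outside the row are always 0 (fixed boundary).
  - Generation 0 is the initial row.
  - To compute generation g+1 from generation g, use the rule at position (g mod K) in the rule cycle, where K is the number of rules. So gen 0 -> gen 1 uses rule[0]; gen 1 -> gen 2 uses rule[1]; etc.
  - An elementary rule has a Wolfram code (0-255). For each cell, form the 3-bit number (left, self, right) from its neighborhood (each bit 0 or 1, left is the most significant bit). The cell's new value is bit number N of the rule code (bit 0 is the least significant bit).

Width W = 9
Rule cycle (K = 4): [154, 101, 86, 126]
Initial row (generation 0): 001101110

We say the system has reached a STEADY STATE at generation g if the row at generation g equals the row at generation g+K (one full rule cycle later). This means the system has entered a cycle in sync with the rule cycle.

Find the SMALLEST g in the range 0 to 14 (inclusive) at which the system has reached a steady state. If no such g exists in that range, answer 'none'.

Answer: none

Derivation:
Gen 0: 001101110
Gen 1 (rule 154): 011001101
Gen 2 (rule 101): 001000111
Gen 3 (rule 86): 011101001
Gen 4 (rule 126): 110111111
Gen 5 (rule 154): 100111110
Gen 6 (rule 101): 100000010
Gen 7 (rule 86): 110000111
Gen 8 (rule 126): 111001101
Gen 9 (rule 154): 110111000
Gen 10 (rule 101): 011001011
Gen 11 (rule 86): 101111001
Gen 12 (rule 126): 111001111
Gen 13 (rule 154): 110111110
Gen 14 (rule 101): 011000010
Gen 15 (rule 86): 101100111
Gen 16 (rule 126): 111111101
Gen 17 (rule 154): 111111000
Gen 18 (rule 101): 000001011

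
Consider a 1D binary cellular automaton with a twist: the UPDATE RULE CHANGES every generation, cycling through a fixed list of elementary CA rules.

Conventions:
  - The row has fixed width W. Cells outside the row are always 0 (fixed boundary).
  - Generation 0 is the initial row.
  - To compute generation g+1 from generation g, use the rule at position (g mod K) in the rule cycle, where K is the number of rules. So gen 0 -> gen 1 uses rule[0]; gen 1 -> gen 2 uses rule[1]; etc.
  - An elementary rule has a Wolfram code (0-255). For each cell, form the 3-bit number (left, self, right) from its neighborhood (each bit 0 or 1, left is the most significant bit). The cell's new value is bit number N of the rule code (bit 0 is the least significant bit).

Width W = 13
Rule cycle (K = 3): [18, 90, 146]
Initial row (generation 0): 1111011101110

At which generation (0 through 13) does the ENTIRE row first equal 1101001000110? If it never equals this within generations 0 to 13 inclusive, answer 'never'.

Gen 0: 1111011101110
Gen 1 (rule 18): 0000000000001
Gen 2 (rule 90): 0000000000010
Gen 3 (rule 146): 0000000000101
Gen 4 (rule 18): 0000000001000
Gen 5 (rule 90): 0000000010100
Gen 6 (rule 146): 0000000100010
Gen 7 (rule 18): 0000001010101
Gen 8 (rule 90): 0000010000000
Gen 9 (rule 146): 0000101000000
Gen 10 (rule 18): 0001000100000
Gen 11 (rule 90): 0010101010000
Gen 12 (rule 146): 0100000001000
Gen 13 (rule 18): 1010000010100

Answer: never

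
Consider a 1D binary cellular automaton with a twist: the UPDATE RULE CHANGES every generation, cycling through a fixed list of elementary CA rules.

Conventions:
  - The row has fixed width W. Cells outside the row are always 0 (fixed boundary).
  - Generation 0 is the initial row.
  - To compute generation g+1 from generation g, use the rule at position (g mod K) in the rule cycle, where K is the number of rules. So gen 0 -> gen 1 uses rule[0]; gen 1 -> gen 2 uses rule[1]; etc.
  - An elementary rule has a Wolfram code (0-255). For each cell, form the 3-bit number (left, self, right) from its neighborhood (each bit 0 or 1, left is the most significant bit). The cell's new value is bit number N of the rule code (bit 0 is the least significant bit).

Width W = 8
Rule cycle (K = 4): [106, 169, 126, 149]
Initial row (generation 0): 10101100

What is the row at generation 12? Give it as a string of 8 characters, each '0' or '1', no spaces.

Gen 0: 10101100
Gen 1 (rule 106): 01011100
Gen 2 (rule 169): 00111001
Gen 3 (rule 126): 01101111
Gen 4 (rule 149): 00000110
Gen 5 (rule 106): 00001110
Gen 6 (rule 169): 11101100
Gen 7 (rule 126): 10111110
Gen 8 (rule 149): 10011101
Gen 9 (rule 106): 00110110
Gen 10 (rule 169): 10101100
Gen 11 (rule 126): 11111110
Gen 12 (rule 149): 01111101

Answer: 01111101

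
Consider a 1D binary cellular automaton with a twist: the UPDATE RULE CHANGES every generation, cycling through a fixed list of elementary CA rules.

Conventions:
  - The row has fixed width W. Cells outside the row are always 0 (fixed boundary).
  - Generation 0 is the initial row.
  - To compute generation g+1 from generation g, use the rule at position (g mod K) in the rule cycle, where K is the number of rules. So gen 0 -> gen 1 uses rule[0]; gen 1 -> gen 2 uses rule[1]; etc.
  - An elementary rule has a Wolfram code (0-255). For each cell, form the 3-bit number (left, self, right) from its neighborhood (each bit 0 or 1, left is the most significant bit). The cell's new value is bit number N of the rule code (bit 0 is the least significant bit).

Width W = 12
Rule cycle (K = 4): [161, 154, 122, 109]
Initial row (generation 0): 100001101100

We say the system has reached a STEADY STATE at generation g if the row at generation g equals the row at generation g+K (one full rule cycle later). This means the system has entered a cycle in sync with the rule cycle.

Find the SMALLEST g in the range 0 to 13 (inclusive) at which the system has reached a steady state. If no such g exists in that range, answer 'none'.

Answer: none

Derivation:
Gen 0: 100001101100
Gen 1 (rule 161): 001100010001
Gen 2 (rule 154): 011010101010
Gen 3 (rule 122): 111101010101
Gen 4 (rule 109): 100111111111
Gen 5 (rule 161): 000011111110
Gen 6 (rule 154): 000111111101
Gen 7 (rule 122): 001100000110
Gen 8 (rule 109): 101101110110
Gen 9 (rule 161): 010010101000
Gen 10 (rule 154): 101100000100
Gen 11 (rule 122): 011110001010
Gen 12 (rule 109): 010010101110
Gen 13 (rule 161): 000001010100
Gen 14 (rule 154): 000010000010
Gen 15 (rule 122): 000101000101
Gen 16 (rule 109): 110111010111
Gen 17 (rule 161): 001010101010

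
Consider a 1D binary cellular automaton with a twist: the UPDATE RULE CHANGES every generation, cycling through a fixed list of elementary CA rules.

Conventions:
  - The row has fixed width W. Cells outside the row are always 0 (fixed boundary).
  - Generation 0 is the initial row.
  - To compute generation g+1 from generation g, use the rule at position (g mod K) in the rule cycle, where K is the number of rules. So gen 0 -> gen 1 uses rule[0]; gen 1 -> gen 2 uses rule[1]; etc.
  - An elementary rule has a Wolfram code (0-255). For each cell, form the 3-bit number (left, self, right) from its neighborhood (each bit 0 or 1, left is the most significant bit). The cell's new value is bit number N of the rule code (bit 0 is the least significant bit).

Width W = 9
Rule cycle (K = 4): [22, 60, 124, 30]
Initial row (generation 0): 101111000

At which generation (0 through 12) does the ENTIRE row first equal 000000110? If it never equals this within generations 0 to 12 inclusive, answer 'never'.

Answer: never

Derivation:
Gen 0: 101111000
Gen 1 (rule 22): 100000100
Gen 2 (rule 60): 110000110
Gen 3 (rule 124): 111000111
Gen 4 (rule 30): 100101100
Gen 5 (rule 22): 111100010
Gen 6 (rule 60): 100010011
Gen 7 (rule 124): 110011011
Gen 8 (rule 30): 101110010
Gen 9 (rule 22): 100001111
Gen 10 (rule 60): 110001000
Gen 11 (rule 124): 111001100
Gen 12 (rule 30): 100111010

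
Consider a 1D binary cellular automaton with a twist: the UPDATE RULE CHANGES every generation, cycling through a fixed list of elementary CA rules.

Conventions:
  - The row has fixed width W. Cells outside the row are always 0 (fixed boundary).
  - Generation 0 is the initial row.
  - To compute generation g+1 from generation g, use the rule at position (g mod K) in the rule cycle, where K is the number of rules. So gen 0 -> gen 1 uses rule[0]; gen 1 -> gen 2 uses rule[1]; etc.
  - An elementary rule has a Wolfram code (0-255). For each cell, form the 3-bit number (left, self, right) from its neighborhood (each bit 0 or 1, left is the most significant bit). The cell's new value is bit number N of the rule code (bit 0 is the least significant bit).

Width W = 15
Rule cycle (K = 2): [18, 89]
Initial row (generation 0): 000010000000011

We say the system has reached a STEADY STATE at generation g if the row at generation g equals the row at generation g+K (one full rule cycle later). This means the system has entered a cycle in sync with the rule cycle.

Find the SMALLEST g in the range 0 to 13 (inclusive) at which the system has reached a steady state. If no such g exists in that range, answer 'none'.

Gen 0: 000010000000011
Gen 1 (rule 18): 000101000000100
Gen 2 (rule 89): 110000111110011
Gen 3 (rule 18): 001001000001100
Gen 4 (rule 89): 100100111101111
Gen 5 (rule 18): 011011000000000
Gen 6 (rule 89): 011011111111111
Gen 7 (rule 18): 100000000000000
Gen 8 (rule 89): 011111111111111
Gen 9 (rule 18): 100000000000000
Gen 10 (rule 89): 011111111111111
Gen 11 (rule 18): 100000000000000
Gen 12 (rule 89): 011111111111111
Gen 13 (rule 18): 100000000000000
Gen 14 (rule 89): 011111111111111
Gen 15 (rule 18): 100000000000000

Answer: 7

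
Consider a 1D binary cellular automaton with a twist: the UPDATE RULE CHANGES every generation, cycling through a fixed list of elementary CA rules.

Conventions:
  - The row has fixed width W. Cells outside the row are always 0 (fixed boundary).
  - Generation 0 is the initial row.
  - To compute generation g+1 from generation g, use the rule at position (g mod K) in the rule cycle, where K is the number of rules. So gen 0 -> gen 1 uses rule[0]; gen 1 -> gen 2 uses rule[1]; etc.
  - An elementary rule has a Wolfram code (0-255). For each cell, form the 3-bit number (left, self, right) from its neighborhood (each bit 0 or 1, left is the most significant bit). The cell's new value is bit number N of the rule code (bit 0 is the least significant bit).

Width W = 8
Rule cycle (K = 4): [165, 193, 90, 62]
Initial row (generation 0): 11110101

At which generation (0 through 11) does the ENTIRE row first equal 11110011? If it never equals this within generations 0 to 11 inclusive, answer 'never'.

Gen 0: 11110101
Gen 1 (rule 165): 01101111
Gen 2 (rule 193): 00100111
Gen 3 (rule 90): 01011101
Gen 4 (rule 62): 11110011
Gen 5 (rule 165): 01100000
Gen 6 (rule 193): 00101111
Gen 7 (rule 90): 01001001
Gen 8 (rule 62): 11111111
Gen 9 (rule 165): 01111110
Gen 10 (rule 193): 00111110
Gen 11 (rule 90): 01100011

Answer: 4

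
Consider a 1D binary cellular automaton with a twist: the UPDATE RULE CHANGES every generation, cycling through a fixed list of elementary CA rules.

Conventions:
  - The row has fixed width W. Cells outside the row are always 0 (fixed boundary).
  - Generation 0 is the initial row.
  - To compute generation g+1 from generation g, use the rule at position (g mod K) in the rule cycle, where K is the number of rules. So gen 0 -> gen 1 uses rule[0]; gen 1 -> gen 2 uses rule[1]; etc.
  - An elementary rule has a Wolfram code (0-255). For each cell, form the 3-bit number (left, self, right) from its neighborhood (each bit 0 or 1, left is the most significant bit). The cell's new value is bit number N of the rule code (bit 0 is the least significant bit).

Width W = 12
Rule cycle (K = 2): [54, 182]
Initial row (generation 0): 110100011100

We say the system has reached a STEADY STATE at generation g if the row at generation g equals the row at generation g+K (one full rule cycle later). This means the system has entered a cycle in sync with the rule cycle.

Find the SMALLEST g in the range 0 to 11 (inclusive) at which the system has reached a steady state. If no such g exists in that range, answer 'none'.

Answer: none

Derivation:
Gen 0: 110100011100
Gen 1 (rule 54): 001110100010
Gen 2 (rule 182): 010101110111
Gen 3 (rule 54): 111110001000
Gen 4 (rule 182): 011101011100
Gen 5 (rule 54): 100011100010
Gen 6 (rule 182): 110101010111
Gen 7 (rule 54): 001111111000
Gen 8 (rule 182): 010111110100
Gen 9 (rule 54): 111000001110
Gen 10 (rule 182): 010100010101
Gen 11 (rule 54): 111110111111
Gen 12 (rule 182): 011101011110
Gen 13 (rule 54): 100011100001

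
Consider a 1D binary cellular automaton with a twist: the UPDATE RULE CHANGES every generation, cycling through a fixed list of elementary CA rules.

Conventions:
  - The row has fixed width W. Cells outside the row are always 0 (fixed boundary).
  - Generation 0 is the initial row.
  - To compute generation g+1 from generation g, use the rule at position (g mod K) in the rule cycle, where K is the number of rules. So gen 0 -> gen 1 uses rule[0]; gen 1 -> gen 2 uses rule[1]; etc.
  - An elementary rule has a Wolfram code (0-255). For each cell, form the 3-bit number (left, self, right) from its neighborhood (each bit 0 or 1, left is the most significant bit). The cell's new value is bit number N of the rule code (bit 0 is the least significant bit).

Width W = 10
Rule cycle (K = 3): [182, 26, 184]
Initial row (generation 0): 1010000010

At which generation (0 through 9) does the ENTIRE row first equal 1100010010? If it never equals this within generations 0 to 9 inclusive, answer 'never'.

Answer: never

Derivation:
Gen 0: 1010000010
Gen 1 (rule 182): 1111000111
Gen 2 (rule 26): 1000101100
Gen 3 (rule 184): 0100011010
Gen 4 (rule 182): 1110100111
Gen 5 (rule 26): 1000011100
Gen 6 (rule 184): 0100011010
Gen 7 (rule 182): 1110100111
Gen 8 (rule 26): 1000011100
Gen 9 (rule 184): 0100011010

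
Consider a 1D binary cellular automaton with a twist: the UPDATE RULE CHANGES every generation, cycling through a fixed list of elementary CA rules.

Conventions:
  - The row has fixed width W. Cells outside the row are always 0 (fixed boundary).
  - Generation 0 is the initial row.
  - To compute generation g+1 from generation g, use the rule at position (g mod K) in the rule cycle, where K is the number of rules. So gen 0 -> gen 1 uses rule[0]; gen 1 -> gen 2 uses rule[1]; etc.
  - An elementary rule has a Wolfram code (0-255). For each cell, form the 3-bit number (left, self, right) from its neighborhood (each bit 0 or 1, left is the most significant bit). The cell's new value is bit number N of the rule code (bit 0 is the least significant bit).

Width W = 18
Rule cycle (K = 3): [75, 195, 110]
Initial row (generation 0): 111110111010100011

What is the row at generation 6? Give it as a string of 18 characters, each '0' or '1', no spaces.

Answer: 110001100010110011

Derivation:
Gen 0: 111110111010100011
Gen 1 (rule 75): 100010101000001111
Gen 2 (rule 195): 001100000011110111
Gen 3 (rule 110): 011100000110011101
Gen 4 (rule 75): 110101111110110100
Gen 5 (rule 195): 010000111110010001
Gen 6 (rule 110): 110001100010110011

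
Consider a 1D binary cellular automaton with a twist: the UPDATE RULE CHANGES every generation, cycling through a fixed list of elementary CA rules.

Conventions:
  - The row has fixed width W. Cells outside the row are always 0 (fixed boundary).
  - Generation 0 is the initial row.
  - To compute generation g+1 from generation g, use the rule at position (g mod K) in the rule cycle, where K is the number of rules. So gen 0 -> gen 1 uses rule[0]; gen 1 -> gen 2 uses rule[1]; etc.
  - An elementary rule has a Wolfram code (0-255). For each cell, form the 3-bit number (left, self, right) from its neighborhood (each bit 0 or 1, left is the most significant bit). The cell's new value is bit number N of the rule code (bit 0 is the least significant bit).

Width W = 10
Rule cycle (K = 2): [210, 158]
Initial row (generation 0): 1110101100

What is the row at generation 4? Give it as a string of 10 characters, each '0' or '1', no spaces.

Gen 0: 1110101100
Gen 1 (rule 210): 0110000110
Gen 2 (rule 158): 1101001101
Gen 3 (rule 210): 0100110100
Gen 4 (rule 158): 1111100110

Answer: 1111100110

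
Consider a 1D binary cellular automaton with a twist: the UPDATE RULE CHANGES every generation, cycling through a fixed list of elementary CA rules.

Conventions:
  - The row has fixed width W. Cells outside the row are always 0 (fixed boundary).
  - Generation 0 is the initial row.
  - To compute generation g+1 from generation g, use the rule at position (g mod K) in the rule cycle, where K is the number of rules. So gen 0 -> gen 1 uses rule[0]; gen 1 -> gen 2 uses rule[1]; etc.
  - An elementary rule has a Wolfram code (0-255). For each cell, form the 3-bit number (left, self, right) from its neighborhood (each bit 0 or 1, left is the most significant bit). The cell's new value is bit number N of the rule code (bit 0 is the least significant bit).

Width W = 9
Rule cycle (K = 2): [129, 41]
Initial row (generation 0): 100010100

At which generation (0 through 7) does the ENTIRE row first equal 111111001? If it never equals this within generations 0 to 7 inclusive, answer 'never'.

Gen 0: 100010100
Gen 1 (rule 129): 001000001
Gen 2 (rule 41): 100011100
Gen 3 (rule 129): 001001001
Gen 4 (rule 41): 100000000
Gen 5 (rule 129): 001111111
Gen 6 (rule 41): 101000000
Gen 7 (rule 129): 000011111

Answer: never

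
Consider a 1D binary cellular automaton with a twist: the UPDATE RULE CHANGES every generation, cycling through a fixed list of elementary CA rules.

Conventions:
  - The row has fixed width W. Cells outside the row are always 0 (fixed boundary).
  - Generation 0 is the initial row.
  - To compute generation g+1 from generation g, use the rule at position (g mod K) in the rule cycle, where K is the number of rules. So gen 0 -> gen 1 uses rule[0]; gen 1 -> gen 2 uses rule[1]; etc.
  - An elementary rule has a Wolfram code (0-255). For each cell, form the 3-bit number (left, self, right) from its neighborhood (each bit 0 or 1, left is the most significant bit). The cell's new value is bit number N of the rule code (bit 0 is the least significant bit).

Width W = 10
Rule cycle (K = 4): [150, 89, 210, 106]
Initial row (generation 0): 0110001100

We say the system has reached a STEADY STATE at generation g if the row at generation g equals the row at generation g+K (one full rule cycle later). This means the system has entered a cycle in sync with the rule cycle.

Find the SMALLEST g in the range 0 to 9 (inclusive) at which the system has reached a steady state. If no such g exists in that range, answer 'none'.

Gen 0: 0110001100
Gen 1 (rule 150): 1001010010
Gen 2 (rule 89): 0100001001
Gen 3 (rule 210): 1010010110
Gen 4 (rule 106): 0100101110
Gen 5 (rule 150): 1111100101
Gen 6 (rule 89): 1000110000
Gen 7 (rule 210): 0101011000
Gen 8 (rule 106): 1010111000
Gen 9 (rule 150): 1010010100
Gen 10 (rule 89): 0001000011
Gen 11 (rule 210): 0010100101
Gen 12 (rule 106): 0101001010
Gen 13 (rule 150): 1101111011

Answer: none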